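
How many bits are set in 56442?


0b1101110001111010 has 10 set bits

10


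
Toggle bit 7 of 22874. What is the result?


22874 ^ (1 << 7) = 22874 ^ 128 = 23002

23002


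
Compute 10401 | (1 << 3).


10401 | (1 << 3) = 10401 | 8 = 10409

10409


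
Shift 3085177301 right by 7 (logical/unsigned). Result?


0b10110111111001000001000111010101 >> 7 = 0b1011011111100100000100011 = 24102947

24102947


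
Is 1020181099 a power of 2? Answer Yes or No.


0b111100110011101011101001101011. Multiple bits set => No

No


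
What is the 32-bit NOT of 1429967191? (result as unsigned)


~0b1010101001110111001000101010111 = 0b10101010110001000110111010101000 = 2865000104 (32-bit unsigned)

2865000104


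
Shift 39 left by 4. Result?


0b100111 << 4 = 0b1001110000 = 624

624


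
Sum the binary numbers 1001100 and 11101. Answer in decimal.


1001100 + 11101 = 1101001 = 105

105


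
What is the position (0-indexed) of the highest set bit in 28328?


0b110111010101000. Highest set bit at position 14

14


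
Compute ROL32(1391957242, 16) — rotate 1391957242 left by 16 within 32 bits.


Rotate 0b1010010111101111001010011111010 left by 16 (32-bit) = 0b10010100111110100101001011110111 = 2499433207

2499433207


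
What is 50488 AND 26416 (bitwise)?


0b1100010100111000 & 0b110011100110000 = 0b100010100110000 = 17712

17712


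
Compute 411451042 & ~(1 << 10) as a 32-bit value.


411451042 & ~(1 << 10) = 411450018

411450018


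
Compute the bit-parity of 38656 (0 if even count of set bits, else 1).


0b1001011100000000 has 5 ones => parity 1

1


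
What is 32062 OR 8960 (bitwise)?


0b111110100111110 | 0b10001100000000 = 0b111111100111110 = 32574

32574


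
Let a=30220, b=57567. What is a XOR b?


30220 ^ 57567 = 38611

38611


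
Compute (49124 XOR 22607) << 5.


Step 1: 49124 ^ 22607 = 59307
Step 2: 59307 << 5 = 1897824

1897824


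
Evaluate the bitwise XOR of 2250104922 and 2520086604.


0b10000110000111011110000001011010 ^ 0b10010110001101010111100001001100 = 0b10000001010001001100000010110 = 271095830

271095830


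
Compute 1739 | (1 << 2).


1739 | (1 << 2) = 1739 | 4 = 1743

1743


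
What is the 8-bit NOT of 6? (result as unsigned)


~0b110 = 0b11111001 = 249 (8-bit unsigned)

249


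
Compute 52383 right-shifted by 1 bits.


0b1100110010011111 >> 1 = 0b110011001001111 = 26191

26191


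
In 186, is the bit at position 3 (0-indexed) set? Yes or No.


0b10111010, bit 3 = 1. Yes

Yes


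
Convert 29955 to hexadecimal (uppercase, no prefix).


29955 = 7503 hex

7503


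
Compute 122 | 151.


0b1111010 | 0b10010111 = 0b11111111 = 255

255


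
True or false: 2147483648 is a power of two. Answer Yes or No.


0b10000000000000000000000000000000. Only one bit set => Yes

Yes


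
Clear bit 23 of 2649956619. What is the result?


2649956619 & ~(1 << 23) = 2641568011

2641568011


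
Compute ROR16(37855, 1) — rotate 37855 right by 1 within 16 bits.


Rotate 0b1001001111011111 right by 1 (16-bit) = 0b1100100111101111 = 51695

51695


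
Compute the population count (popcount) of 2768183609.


0b10100100111111110010000100111001 has 17 set bits

17


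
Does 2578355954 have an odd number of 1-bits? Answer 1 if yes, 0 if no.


0b10011001101011101001011011110010 has 18 ones => parity 0

0


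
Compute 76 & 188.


0b1001100 & 0b10111100 = 0b1100 = 12

12


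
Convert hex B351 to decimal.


B351 hex = 45905 decimal

45905


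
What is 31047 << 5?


0b111100101000111 << 5 = 0b11110010100011100000 = 993504

993504


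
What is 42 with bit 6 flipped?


42 ^ (1 << 6) = 42 ^ 64 = 106

106


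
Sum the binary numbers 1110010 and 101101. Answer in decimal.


1110010 + 101101 = 10011111 = 159

159


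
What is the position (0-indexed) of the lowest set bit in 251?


0b11111011. Lowest set bit at position 0

0


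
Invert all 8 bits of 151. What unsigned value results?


151 ^ 255 = 104

104


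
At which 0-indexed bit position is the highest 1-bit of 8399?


0b10000011001111. Highest set bit at position 13

13


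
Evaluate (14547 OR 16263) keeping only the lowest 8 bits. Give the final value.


Step 1: 14547 | 16263 = 16343
Step 2: 16343 & 255 = 215

215


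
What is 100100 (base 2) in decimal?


100100 in decimal = 36

36


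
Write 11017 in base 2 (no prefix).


11017 = 10101100001001 in binary

10101100001001


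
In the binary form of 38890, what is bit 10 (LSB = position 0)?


0b1001011111101010, position 10 = 1

1


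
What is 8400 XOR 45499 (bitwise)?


0b10000011010000 ^ 0b1011000110111011 = 0b1001000101101011 = 37227

37227


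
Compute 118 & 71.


0b1110110 & 0b1000111 = 0b1000110 = 70

70


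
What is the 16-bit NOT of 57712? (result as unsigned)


~0b1110000101110000 = 0b1111010001111 = 7823 (16-bit unsigned)

7823


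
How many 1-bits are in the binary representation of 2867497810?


0b10101010111010101000101101010010 has 16 set bits

16


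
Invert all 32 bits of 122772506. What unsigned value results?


122772506 ^ 4294967295 = 4172194789

4172194789


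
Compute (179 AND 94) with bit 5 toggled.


Step 1: 179 & 94 = 18
Step 2: 18 ^ (1 << 5) = 18 ^ 32 = 50

50


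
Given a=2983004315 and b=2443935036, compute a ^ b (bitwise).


2983004315 ^ 2443935036 = 543585703

543585703


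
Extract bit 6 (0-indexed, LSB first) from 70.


0b1000110, position 6 = 1

1


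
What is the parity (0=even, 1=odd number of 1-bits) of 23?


0b10111 has 4 ones => parity 0

0


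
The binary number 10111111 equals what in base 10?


10111111 in decimal = 191

191


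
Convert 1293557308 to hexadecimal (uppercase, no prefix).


1293557308 = 4D1A1E3C hex

4D1A1E3C


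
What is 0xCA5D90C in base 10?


CA5D90C hex = 212195596 decimal

212195596


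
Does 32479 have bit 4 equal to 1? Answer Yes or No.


0b111111011011111, bit 4 = 1. Yes

Yes


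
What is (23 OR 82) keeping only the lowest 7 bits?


Step 1: 23 | 82 = 87
Step 2: 87 & 127 = 87

87


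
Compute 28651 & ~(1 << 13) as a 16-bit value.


28651 & ~(1 << 13) = 20459

20459


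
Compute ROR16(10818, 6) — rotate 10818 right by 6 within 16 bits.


Rotate 0b10101001000010 right by 6 (16-bit) = 0b100010101001 = 2217

2217


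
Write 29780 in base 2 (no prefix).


29780 = 111010001010100 in binary

111010001010100


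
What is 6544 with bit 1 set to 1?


6544 | (1 << 1) = 6544 | 2 = 6546

6546


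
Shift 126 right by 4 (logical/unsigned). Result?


0b1111110 >> 4 = 0b111 = 7

7


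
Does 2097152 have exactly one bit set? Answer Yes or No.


0b1000000000000000000000. Only one bit set => Yes

Yes


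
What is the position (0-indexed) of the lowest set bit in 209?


0b11010001. Lowest set bit at position 0

0


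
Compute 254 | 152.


0b11111110 | 0b10011000 = 0b11111110 = 254

254


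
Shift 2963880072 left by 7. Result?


0b10110000101010010011100010001000 << 7 = 0b101100001010100100111000100010000000000 = 379376649216

379376649216


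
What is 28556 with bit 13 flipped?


28556 ^ (1 << 13) = 28556 ^ 8192 = 20364

20364


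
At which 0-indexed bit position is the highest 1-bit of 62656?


0b1111010011000000. Highest set bit at position 15

15


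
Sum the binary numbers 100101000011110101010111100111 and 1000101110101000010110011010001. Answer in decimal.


100101000011110101010111100111 + 1000101110101000010110011010001 = 1101010111000111000001010111000 = 1793295032

1793295032


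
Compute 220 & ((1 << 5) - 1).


220 & 31 = 28

28


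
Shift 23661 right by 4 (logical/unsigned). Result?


0b101110001101101 >> 4 = 0b10111000110 = 1478

1478


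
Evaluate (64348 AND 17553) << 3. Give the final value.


Step 1: 64348 & 17553 = 16400
Step 2: 16400 << 3 = 131200

131200


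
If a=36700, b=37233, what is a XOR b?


36700 ^ 37233 = 7725

7725


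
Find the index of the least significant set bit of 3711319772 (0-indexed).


0b11011101001101100011111011011100. Lowest set bit at position 2

2


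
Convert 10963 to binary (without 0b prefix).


10963 = 10101011010011 in binary

10101011010011


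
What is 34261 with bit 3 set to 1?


34261 | (1 << 3) = 34261 | 8 = 34269

34269


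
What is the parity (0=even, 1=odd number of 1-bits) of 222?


0b11011110 has 6 ones => parity 0

0


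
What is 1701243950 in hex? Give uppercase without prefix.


1701243950 = 6566EC2E hex

6566EC2E


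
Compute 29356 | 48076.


0b111001010101100 | 0b1011101111001100 = 0b1111101111101100 = 64492

64492


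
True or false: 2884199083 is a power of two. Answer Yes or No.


0b10101011111010010110001010101011. Multiple bits set => No

No


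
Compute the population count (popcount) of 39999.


0b1001110000111111 has 10 set bits

10


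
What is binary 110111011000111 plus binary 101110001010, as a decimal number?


110111011000111 + 101110001010 = 111101001010001 = 31313

31313


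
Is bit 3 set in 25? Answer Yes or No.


0b11001, bit 3 = 1. Yes

Yes


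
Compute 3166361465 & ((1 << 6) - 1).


3166361465 & 63 = 57

57


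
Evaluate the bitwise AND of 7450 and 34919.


0b1110100011010 & 0b1000100001100111 = 0b100000000010 = 2050

2050


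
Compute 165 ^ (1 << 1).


165 ^ (1 << 1) = 165 ^ 2 = 167

167


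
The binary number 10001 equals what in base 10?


10001 in decimal = 17

17


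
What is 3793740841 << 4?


0b11100010000111111110010000101001 << 4 = 0b111000100001111111100100001010010000 = 60699853456

60699853456


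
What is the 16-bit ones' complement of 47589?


47589 ^ 65535 = 17946

17946


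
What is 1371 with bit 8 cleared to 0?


1371 & ~(1 << 8) = 1115

1115


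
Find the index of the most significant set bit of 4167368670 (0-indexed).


0b11111000011001001111111111011110. Highest set bit at position 31

31


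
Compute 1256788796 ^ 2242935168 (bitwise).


0b1001010111010010001001100111100 ^ 0b10000101101100000111100110000000 = 0b11001111010110010110101010111100 = 3478743740

3478743740


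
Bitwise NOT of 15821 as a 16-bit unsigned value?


~0b11110111001101 = 0b1100001000110010 = 49714 (16-bit unsigned)

49714


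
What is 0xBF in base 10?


BF hex = 191 decimal

191


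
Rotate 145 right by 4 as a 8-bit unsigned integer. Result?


Rotate 0b10010001 right by 4 (8-bit) = 0b11001 = 25

25


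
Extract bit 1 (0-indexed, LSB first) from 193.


0b11000001, position 1 = 0

0


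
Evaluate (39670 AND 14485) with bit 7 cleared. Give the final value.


Step 1: 39670 & 14485 = 6292
Step 2: 6292 & ~(1 << 7) = 6164

6164


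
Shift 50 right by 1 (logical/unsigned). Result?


0b110010 >> 1 = 0b11001 = 25

25


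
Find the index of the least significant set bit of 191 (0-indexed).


0b10111111. Lowest set bit at position 0

0


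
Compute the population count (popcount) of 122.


0b1111010 has 5 set bits

5


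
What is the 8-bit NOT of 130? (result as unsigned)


~0b10000010 = 0b1111101 = 125 (8-bit unsigned)

125


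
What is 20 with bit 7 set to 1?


20 | (1 << 7) = 20 | 128 = 148

148


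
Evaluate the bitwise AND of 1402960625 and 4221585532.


0b1010011100111110111101011110001 & 0b11111011101000000100100001111100 = 0b1010011100000000100100001110000 = 1400916080

1400916080


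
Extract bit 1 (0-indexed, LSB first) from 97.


0b1100001, position 1 = 0

0


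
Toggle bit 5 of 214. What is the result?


214 ^ (1 << 5) = 214 ^ 32 = 246

246


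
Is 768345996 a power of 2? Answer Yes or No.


0b101101110011000000011110001100. Multiple bits set => No

No


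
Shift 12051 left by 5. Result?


0b10111100010011 << 5 = 0b1011110001001100000 = 385632

385632


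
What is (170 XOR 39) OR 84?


Step 1: 170 ^ 39 = 141
Step 2: 141 | 84 = 221

221


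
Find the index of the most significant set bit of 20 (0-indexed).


0b10100. Highest set bit at position 4

4


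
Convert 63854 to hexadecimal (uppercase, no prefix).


63854 = F96E hex

F96E


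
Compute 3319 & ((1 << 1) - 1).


3319 & 1 = 1

1


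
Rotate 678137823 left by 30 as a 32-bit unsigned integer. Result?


Rotate 0b101000011010111000111111011111 left by 30 (32-bit) = 0b11001010000110101110001111110111 = 3390759927

3390759927


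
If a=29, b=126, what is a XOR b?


29 ^ 126 = 99

99


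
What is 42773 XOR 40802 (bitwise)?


0b1010011100010101 ^ 0b1001111101100010 = 0b11100001110111 = 14455

14455


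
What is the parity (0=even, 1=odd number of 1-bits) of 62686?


0b1111010011011110 has 11 ones => parity 1

1


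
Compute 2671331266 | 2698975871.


0b10011111001110010100011111000010 | 0b10100000110111110001101001111111 = 0b10111111111111110101111111111111 = 3221184511

3221184511


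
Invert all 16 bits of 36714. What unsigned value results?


36714 ^ 65535 = 28821

28821


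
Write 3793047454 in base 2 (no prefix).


3793047454 = 11100010000101010100111110011110 in binary

11100010000101010100111110011110


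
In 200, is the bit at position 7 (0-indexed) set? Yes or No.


0b11001000, bit 7 = 1. Yes

Yes


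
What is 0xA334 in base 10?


A334 hex = 41780 decimal

41780


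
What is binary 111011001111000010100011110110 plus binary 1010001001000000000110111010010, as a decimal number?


111011001111000010100011110110 + 1010001001000000000110111010010 = 10001100010111000011011011001000 = 2354853576

2354853576


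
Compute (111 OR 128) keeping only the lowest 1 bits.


Step 1: 111 | 128 = 239
Step 2: 239 & 1 = 1

1


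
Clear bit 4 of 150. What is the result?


150 & ~(1 << 4) = 134

134


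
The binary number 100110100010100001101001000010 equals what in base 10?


100110100010100001101001000010 in decimal = 646584898

646584898


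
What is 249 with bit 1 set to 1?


249 | (1 << 1) = 249 | 2 = 251

251


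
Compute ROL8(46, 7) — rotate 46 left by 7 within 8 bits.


Rotate 0b101110 left by 7 (8-bit) = 0b10111 = 23

23


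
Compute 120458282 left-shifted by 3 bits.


0b111001011100000110000101010 << 3 = 0b111001011100000110000101010000 = 963666256

963666256


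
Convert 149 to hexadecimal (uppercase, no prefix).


149 = 95 hex

95


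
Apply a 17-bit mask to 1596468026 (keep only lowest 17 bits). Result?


1596468026 & 131071 = 11066

11066


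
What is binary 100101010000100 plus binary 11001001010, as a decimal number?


100101010000100 + 11001001010 = 101000011001110 = 20686

20686


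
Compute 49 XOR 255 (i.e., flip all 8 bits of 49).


49 ^ 255 = 206

206


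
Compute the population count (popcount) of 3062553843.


0b10110110100010101101110011110011 has 19 set bits

19


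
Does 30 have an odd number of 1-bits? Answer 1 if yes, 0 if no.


0b11110 has 4 ones => parity 0

0


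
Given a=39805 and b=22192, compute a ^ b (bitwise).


39805 ^ 22192 = 52685

52685


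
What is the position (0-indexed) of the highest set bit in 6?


0b110. Highest set bit at position 2

2


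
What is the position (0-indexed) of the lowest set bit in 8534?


0b10000101010110. Lowest set bit at position 1

1


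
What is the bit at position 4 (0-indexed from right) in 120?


0b1111000, position 4 = 1

1


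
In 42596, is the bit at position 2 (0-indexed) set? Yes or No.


0b1010011001100100, bit 2 = 1. Yes

Yes


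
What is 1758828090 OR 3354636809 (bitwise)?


0b1101000110101011001011000111010 | 0b11000111111100111011001000001001 = 0b11101111111101111011011000111011 = 4025988667

4025988667


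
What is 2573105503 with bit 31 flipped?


2573105503 ^ (1 << 31) = 2573105503 ^ 2147483648 = 425621855

425621855


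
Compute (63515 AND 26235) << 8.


Step 1: 63515 & 26235 = 24603
Step 2: 24603 << 8 = 6298368

6298368


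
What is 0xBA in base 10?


BA hex = 186 decimal

186


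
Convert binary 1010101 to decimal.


1010101 in decimal = 85

85


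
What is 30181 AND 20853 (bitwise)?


0b111010111100101 & 0b101000101110101 = 0b101000101100101 = 20837

20837


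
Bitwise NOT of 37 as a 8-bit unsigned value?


~0b100101 = 0b11011010 = 218 (8-bit unsigned)

218


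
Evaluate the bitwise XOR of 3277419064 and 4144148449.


0b11000011010110010111001000111000 ^ 0b11110111000000101010111111100001 = 0b110100010110111101110111011001 = 878435801

878435801


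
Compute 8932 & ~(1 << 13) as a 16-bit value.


8932 & ~(1 << 13) = 740

740


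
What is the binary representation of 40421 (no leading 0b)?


40421 = 1001110111100101 in binary

1001110111100101


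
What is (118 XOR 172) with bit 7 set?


Step 1: 118 ^ 172 = 218
Step 2: 218 | (1 << 7) = 218 | 128 = 218

218


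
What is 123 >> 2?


0b1111011 >> 2 = 0b11110 = 30

30


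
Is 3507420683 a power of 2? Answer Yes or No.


0b11010001000011101111111000001011. Multiple bits set => No

No


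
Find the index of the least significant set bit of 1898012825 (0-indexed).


0b1110001001000010110000010011001. Lowest set bit at position 0

0


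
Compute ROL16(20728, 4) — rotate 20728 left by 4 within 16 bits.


Rotate 0b101000011111000 left by 4 (16-bit) = 0b111110000101 = 3973

3973


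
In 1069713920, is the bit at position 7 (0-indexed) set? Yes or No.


0b111111110000101000101000000000, bit 7 = 0. No

No


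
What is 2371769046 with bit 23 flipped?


2371769046 ^ (1 << 23) = 2371769046 ^ 8388608 = 2380157654

2380157654


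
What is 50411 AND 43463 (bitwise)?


0b1100010011101011 & 0b1010100111000111 = 0b1000000011000011 = 32963

32963


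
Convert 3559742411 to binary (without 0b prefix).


3559742411 = 11010100001011010101101111001011 in binary

11010100001011010101101111001011


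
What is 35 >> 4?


0b100011 >> 4 = 0b10 = 2

2


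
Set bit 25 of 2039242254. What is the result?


2039242254 | (1 << 25) = 2039242254 | 33554432 = 2072796686

2072796686


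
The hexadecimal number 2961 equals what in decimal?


2961 hex = 10593 decimal

10593


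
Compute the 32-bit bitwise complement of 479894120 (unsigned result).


~0b11100100110101001101001101000 = 0b11100011011001010110010110010111 = 3815073175 (32-bit unsigned)

3815073175


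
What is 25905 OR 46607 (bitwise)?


0b110010100110001 | 0b1011011000001111 = 0b1111011100111111 = 63295

63295


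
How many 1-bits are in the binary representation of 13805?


0b11010111101101 has 10 set bits

10


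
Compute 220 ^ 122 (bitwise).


0b11011100 ^ 0b1111010 = 0b10100110 = 166

166


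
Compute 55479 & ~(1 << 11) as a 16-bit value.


55479 & ~(1 << 11) = 53431

53431


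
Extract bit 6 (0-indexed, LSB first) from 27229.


0b110101001011101, position 6 = 1

1


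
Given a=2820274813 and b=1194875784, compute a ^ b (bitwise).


2820274813 ^ 1194875784 = 4011958773

4011958773


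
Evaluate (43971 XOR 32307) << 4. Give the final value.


Step 1: 43971 ^ 32307 = 54768
Step 2: 54768 << 4 = 876288

876288


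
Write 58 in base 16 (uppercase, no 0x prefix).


58 = 3A hex

3A


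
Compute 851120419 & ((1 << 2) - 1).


851120419 & 3 = 3

3


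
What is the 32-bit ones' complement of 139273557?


139273557 ^ 4294967295 = 4155693738

4155693738


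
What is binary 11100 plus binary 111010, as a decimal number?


11100 + 111010 = 1010110 = 86

86


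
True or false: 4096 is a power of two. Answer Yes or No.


0b1000000000000. Only one bit set => Yes

Yes


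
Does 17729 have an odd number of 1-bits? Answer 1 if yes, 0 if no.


0b100010101000001 has 5 ones => parity 1

1


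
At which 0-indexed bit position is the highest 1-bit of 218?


0b11011010. Highest set bit at position 7

7


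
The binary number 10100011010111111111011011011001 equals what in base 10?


10100011010111111111011011011001 in decimal = 2740975321

2740975321


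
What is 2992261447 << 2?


0b10110010010110100100100101000111 << 2 = 0b1011001001011010010010010100011100 = 11969045788

11969045788


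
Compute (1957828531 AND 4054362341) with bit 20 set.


Step 1: 1957828531 & 4054362341 = 1889534113
Step 2: 1889534113 | (1 << 20) = 1889534113 | 1048576 = 1890582689

1890582689


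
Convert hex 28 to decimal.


28 hex = 40 decimal

40


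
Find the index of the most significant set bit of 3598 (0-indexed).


0b111000001110. Highest set bit at position 11

11


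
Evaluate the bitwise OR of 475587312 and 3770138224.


0b11100010110001110001011110000 | 0b11100000101101111011111001110000 = 0b11111100111111111111111011110000 = 4244635376

4244635376


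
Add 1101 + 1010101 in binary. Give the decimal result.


1101 + 1010101 = 1100010 = 98

98


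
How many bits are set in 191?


0b10111111 has 7 set bits

7


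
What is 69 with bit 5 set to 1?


69 | (1 << 5) = 69 | 32 = 101

101


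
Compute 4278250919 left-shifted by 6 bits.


0b11111111000000001110110110100111 << 6 = 0b11111111000000001110110110100111000000 = 273808058816

273808058816


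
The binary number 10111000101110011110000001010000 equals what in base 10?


10111000101110011110000001010000 in decimal = 3099189328

3099189328


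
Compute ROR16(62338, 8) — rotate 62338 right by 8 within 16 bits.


Rotate 0b1111001110000010 right by 8 (16-bit) = 0b1000001011110011 = 33523

33523


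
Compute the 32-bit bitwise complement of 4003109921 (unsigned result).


~0b11101110100110101001110000100001 = 0b10001011001010110001111011110 = 291857374 (32-bit unsigned)

291857374


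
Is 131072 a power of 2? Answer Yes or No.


0b100000000000000000. Only one bit set => Yes

Yes


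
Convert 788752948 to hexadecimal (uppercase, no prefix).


788752948 = 2F036A34 hex

2F036A34


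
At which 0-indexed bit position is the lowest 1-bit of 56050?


0b1101101011110010. Lowest set bit at position 1

1


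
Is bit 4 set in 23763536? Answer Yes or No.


0b1011010101001101001010000, bit 4 = 1. Yes

Yes


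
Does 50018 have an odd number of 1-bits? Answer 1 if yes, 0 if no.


0b1100001101100010 has 7 ones => parity 1

1


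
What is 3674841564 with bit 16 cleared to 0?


3674841564 & ~(1 << 16) = 3674776028

3674776028


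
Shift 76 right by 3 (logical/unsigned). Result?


0b1001100 >> 3 = 0b1001 = 9

9


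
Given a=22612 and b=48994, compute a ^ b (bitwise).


22612 ^ 48994 = 59190

59190


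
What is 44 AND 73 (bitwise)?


0b101100 & 0b1001001 = 0b1000 = 8

8


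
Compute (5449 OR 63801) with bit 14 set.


Step 1: 5449 | 63801 = 64889
Step 2: 64889 | (1 << 14) = 64889 | 16384 = 64889

64889


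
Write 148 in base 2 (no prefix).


148 = 10010100 in binary

10010100


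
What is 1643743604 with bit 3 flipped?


1643743604 ^ (1 << 3) = 1643743604 ^ 8 = 1643743612

1643743612


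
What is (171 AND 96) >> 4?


Step 1: 171 & 96 = 32
Step 2: 32 >> 4 = 2

2


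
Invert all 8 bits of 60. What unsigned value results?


60 ^ 255 = 195

195


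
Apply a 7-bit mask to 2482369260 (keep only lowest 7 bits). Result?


2482369260 & 127 = 108

108


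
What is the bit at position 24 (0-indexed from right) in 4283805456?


0b11111111010101011010111100010000, position 24 = 1

1


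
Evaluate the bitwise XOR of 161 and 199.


0b10100001 ^ 0b11000111 = 0b1100110 = 102

102


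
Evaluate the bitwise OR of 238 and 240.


0b11101110 | 0b11110000 = 0b11111110 = 254

254


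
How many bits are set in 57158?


0b1101111101000110 has 10 set bits

10


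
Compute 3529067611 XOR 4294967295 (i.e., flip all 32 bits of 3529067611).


3529067611 ^ 4294967295 = 765899684

765899684


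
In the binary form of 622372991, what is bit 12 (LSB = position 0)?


0b100101000110001010100001111111, position 12 = 0

0


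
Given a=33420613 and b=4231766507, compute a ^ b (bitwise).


33420613 ^ 4231766507 = 4257633454

4257633454


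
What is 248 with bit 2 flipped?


248 ^ (1 << 2) = 248 ^ 4 = 252

252


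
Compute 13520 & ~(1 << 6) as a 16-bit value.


13520 & ~(1 << 6) = 13456

13456


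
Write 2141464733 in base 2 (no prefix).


2141464733 = 1111111101001000010100010011101 in binary

1111111101001000010100010011101


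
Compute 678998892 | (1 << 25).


678998892 | (1 << 25) = 678998892 | 33554432 = 712553324

712553324


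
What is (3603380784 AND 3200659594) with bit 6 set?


Step 1: 3603380784 & 3200659594 = 2529570816
Step 2: 2529570816 | (1 << 6) = 2529570816 | 64 = 2529570880

2529570880


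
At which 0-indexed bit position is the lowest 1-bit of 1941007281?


0b1110011101100010110101110110001. Lowest set bit at position 0

0


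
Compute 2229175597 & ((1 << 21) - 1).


2229175597 & 2097151 = 2000173

2000173


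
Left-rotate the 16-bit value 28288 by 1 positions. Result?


Rotate 0b110111010000000 left by 1 (16-bit) = 0b1101110100000000 = 56576

56576


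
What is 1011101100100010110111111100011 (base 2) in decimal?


1011101100100010110111111100011 in decimal = 1569812451

1569812451


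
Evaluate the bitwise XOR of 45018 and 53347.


0b1010111111011010 ^ 0b1101000001100011 = 0b111111110111001 = 32697

32697


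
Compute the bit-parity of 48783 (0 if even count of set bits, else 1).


0b1011111010001111 has 11 ones => parity 1

1


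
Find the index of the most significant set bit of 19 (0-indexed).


0b10011. Highest set bit at position 4

4


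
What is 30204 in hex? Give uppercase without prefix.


30204 = 75FC hex

75FC


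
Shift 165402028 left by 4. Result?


0b1001110110111101010110101100 << 4 = 0b10011101101111010101101011000000 = 2646432448

2646432448


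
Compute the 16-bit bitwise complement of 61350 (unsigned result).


~0b1110111110100110 = 0b1000001011001 = 4185 (16-bit unsigned)

4185


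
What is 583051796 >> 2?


0b100010110000001010101000010100 >> 2 = 0b1000101100000010101010000101 = 145762949

145762949


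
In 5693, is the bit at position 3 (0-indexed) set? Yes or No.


0b1011000111101, bit 3 = 1. Yes

Yes


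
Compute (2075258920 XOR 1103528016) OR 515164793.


Step 1: 2075258920 ^ 1103528016 = 980906104
Step 2: 980906104 | 515164793 = 1056438905

1056438905


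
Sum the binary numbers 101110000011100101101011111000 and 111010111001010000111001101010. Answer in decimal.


101110000011100101101011111000 + 111010111001010000111001101010 = 1101000111100110110100101100010 = 1760782690

1760782690


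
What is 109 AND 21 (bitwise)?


0b1101101 & 0b10101 = 0b101 = 5

5


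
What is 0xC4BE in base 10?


C4BE hex = 50366 decimal

50366


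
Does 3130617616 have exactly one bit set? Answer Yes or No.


0b10111010100110010110111100010000. Multiple bits set => No

No


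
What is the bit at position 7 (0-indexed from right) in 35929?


0b1000110001011001, position 7 = 0

0


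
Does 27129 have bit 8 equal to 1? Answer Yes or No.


0b110100111111001, bit 8 = 1. Yes

Yes


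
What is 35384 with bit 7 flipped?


35384 ^ (1 << 7) = 35384 ^ 128 = 35512

35512


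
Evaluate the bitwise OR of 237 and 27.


0b11101101 | 0b11011 = 0b11111111 = 255

255


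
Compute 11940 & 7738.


0b10111010100100 & 0b1111000111010 = 0b111000100000 = 3616

3616


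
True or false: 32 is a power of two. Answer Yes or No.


0b100000. Only one bit set => Yes

Yes


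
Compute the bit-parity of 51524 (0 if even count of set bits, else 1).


0b1100100101000100 has 6 ones => parity 0

0


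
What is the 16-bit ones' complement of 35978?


35978 ^ 65535 = 29557

29557


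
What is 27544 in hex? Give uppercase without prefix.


27544 = 6B98 hex

6B98


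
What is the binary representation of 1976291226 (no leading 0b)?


1976291226 = 1110101110010111100111110011010 in binary

1110101110010111100111110011010


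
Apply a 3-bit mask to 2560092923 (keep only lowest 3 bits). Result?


2560092923 & 7 = 3

3


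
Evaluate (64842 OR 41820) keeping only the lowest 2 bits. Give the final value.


Step 1: 64842 | 41820 = 65374
Step 2: 65374 & 3 = 2

2


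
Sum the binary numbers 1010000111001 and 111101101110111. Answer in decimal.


1010000111001 + 111101101110111 = 1000111110110000 = 36784

36784


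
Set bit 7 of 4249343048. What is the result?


4249343048 | (1 << 7) = 4249343048 | 128 = 4249343176

4249343176


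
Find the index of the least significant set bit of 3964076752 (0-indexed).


0b11101100010001110000001011010000. Lowest set bit at position 4

4


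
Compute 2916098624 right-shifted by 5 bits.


0b10101101110100000010001001000000 >> 5 = 0b101011011101000000100010010 = 91128082

91128082


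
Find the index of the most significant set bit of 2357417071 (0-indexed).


0b10001100100000110101010001101111. Highest set bit at position 31

31


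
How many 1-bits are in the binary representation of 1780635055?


0b1101010001000100101010110101111 has 16 set bits

16


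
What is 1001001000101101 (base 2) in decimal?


1001001000101101 in decimal = 37421

37421


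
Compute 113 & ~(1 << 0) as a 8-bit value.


113 & ~(1 << 0) = 112

112


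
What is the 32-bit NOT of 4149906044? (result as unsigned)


~0b11110111010110101000101001111100 = 0b1000101001010111010110000011 = 145061251 (32-bit unsigned)

145061251


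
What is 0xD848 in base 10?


D848 hex = 55368 decimal

55368


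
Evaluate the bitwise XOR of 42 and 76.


0b101010 ^ 0b1001100 = 0b1100110 = 102

102


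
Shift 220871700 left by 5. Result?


0b1101001010100011110000010100 << 5 = 0b110100101010001111000001010000000 = 7067894400

7067894400


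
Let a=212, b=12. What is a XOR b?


212 ^ 12 = 216

216


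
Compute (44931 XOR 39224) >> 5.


Step 1: 44931 ^ 39224 = 14011
Step 2: 14011 >> 5 = 437

437


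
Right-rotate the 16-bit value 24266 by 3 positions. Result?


Rotate 0b101111011001010 right by 3 (16-bit) = 0b100101111011001 = 19417

19417


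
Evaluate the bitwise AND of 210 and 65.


0b11010010 & 0b1000001 = 0b1000000 = 64

64


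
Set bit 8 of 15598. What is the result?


15598 | (1 << 8) = 15598 | 256 = 15854

15854


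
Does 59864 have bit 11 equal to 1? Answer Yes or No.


0b1110100111011000, bit 11 = 1. Yes

Yes


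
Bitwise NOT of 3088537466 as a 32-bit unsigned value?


~0b10111000000101110101011101111010 = 0b1000111111010001010100010000101 = 1206429829 (32-bit unsigned)

1206429829


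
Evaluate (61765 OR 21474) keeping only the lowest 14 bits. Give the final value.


Step 1: 61765 | 21474 = 62439
Step 2: 62439 & 16383 = 13287

13287


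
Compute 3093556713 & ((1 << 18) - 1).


3093556713 & 262143 = 257513

257513


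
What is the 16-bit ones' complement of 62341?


62341 ^ 65535 = 3194

3194


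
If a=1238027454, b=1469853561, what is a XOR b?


1238027454 ^ 1469853561 = 509010887

509010887


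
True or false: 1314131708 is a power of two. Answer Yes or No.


0b1001110010101000000111011111100. Multiple bits set => No

No


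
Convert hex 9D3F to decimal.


9D3F hex = 40255 decimal

40255


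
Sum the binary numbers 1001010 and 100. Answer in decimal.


1001010 + 100 = 1001110 = 78

78


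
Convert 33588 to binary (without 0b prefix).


33588 = 1000001100110100 in binary

1000001100110100


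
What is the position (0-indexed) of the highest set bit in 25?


0b11001. Highest set bit at position 4

4


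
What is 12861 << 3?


0b11001000111101 << 3 = 0b11001000111101000 = 102888

102888


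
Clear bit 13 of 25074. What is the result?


25074 & ~(1 << 13) = 16882

16882


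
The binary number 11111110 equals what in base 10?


11111110 in decimal = 254

254


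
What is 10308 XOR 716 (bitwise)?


0b10100001000100 ^ 0b1011001100 = 0b10101010001000 = 10888

10888


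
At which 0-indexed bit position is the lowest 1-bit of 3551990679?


0b11010011101101110001001110010111. Lowest set bit at position 0

0


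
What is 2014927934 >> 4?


0b1111000000110010101110000111110 >> 4 = 0b111100000011001010111000011 = 125932995

125932995


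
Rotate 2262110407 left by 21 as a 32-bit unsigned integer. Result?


Rotate 0b10000110110101010001000011000111 left by 21 (32-bit) = 0b11000111100001101101010100010 = 418437794

418437794


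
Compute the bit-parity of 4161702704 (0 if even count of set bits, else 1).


0b11111000000011101000101100110000 has 14 ones => parity 0

0


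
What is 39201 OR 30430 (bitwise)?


0b1001100100100001 | 0b111011011011110 = 0b1111111111111111 = 65535

65535


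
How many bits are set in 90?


0b1011010 has 4 set bits

4


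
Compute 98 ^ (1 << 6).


98 ^ (1 << 6) = 98 ^ 64 = 34

34


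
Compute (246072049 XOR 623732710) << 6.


Step 1: 246072049 ^ 623732710 = 730309911
Step 2: 730309911 << 6 = 46739834304

46739834304


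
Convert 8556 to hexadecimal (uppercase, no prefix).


8556 = 216C hex

216C


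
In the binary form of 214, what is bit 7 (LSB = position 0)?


0b11010110, position 7 = 1

1


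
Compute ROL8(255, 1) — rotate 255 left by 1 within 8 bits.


Rotate 0b11111111 left by 1 (8-bit) = 0b11111111 = 255

255


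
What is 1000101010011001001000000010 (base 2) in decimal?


1000101010011001001000000010 in decimal = 145330690

145330690


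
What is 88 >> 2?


0b1011000 >> 2 = 0b10110 = 22

22


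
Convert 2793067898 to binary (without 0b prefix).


2793067898 = 10100110011110101101010101111010 in binary

10100110011110101101010101111010


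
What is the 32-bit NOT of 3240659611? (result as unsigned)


~0b11000001001010001000101010011011 = 0b111110110101110111010101100100 = 1054307684 (32-bit unsigned)

1054307684


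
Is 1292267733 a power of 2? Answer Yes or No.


0b1001101000001100111000011010101. Multiple bits set => No

No


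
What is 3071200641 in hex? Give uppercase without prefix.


3071200641 = B70ECD81 hex

B70ECD81


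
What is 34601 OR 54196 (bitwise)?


0b1000011100101001 | 0b1101001110110100 = 0b1101011110111101 = 55229

55229


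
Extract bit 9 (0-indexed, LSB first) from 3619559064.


0b11010111101111100001011010011000, position 9 = 1

1


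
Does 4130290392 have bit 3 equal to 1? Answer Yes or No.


0b11110110001011110011101011011000, bit 3 = 1. Yes

Yes


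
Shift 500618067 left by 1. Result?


0b11101110101101101001101010011 << 1 = 0b111011101011011010011010100110 = 1001236134

1001236134


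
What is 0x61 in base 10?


61 hex = 97 decimal

97


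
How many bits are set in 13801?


0b11010111101001 has 9 set bits

9


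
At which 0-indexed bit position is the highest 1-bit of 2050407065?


0b1111010001101101011101010011001. Highest set bit at position 30

30


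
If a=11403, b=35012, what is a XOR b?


11403 ^ 35012 = 42063

42063


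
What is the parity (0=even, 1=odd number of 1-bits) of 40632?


0b1001111010111000 has 9 ones => parity 1

1


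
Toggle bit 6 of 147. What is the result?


147 ^ (1 << 6) = 147 ^ 64 = 211

211


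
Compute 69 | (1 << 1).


69 | (1 << 1) = 69 | 2 = 71

71


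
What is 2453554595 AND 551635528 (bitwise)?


0b10010010001111100100010110100011 & 0b100000111000010100101001001000 = 0b1000000100000000000000 = 2113536

2113536


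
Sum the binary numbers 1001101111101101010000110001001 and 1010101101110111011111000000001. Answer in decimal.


1001101111101101010000110001001 + 1010101101110111011111000000001 = 10100011101100100101111110001010 = 2746376074

2746376074


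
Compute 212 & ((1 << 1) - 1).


212 & 1 = 0

0


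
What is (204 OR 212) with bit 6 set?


Step 1: 204 | 212 = 220
Step 2: 220 | (1 << 6) = 220 | 64 = 220

220


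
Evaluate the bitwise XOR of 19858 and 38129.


0b100110110010010 ^ 0b1001010011110001 = 0b1101100101100011 = 55651

55651


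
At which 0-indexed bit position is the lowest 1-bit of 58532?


0b1110010010100100. Lowest set bit at position 2

2


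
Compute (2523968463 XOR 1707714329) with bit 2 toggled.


Step 1: 2523968463 ^ 1707714329 = 4088992982
Step 2: 4088992982 ^ (1 << 2) = 4088992982 ^ 4 = 4088992978

4088992978


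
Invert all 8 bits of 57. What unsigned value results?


57 ^ 255 = 198

198


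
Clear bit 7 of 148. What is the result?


148 & ~(1 << 7) = 20

20


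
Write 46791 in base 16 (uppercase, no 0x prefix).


46791 = B6C7 hex

B6C7


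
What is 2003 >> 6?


0b11111010011 >> 6 = 0b11111 = 31

31


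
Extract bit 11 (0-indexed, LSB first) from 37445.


0b1001001001000101, position 11 = 0

0


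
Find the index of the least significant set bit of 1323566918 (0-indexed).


0b1001110111001000000011101000110. Lowest set bit at position 1

1


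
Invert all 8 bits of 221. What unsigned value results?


221 ^ 255 = 34

34


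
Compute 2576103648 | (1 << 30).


2576103648 | (1 << 30) = 2576103648 | 1073741824 = 3649845472

3649845472


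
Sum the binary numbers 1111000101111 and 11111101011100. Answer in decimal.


1111000101111 + 11111101011100 = 101110110001011 = 23947

23947


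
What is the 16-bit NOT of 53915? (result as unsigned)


~0b1101001010011011 = 0b10110101100100 = 11620 (16-bit unsigned)

11620


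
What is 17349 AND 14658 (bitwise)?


0b100001111000101 & 0b11100101000010 = 0b101000000 = 320

320


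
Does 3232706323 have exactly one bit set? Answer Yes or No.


0b11000000101011110010111100010011. Multiple bits set => No

No


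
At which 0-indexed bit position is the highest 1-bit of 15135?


0b11101100011111. Highest set bit at position 13

13


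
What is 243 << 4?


0b11110011 << 4 = 0b111100110000 = 3888

3888


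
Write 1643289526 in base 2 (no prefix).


1643289526 = 1100001111100101001101110110110 in binary

1100001111100101001101110110110


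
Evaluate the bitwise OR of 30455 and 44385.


0b111011011110111 | 0b1010110101100001 = 0b1111111111110111 = 65527

65527


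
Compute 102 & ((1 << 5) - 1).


102 & 31 = 6

6


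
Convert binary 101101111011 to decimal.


101101111011 in decimal = 2939

2939


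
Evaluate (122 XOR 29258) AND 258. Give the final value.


Step 1: 122 ^ 29258 = 29232
Step 2: 29232 & 258 = 0

0


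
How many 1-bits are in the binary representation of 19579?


0b100110001111011 has 9 set bits

9


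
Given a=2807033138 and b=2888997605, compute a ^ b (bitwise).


2807033138 ^ 2888997605 = 192772055

192772055


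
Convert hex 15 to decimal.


15 hex = 21 decimal

21
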